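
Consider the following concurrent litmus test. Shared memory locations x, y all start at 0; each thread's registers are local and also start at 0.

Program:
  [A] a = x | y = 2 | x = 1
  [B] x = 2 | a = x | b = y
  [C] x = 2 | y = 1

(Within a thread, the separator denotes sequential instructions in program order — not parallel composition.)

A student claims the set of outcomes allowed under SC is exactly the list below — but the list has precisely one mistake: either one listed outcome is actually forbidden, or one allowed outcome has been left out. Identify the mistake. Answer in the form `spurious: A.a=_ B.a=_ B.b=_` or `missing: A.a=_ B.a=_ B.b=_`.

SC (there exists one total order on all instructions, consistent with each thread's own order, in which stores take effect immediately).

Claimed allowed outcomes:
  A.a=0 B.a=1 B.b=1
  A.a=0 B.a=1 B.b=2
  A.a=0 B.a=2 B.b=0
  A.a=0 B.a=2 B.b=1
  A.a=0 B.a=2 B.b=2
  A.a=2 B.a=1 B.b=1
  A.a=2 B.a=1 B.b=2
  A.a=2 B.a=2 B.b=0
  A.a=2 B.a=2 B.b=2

missing: A.a=2 B.a=2 B.b=1

outcome vector order: (A.a,B.a,B.b)
[SC] allowed = {011, 012, 020, 021, 022, 211, 212, 220, 221, 222}
SC∖claimed = {221}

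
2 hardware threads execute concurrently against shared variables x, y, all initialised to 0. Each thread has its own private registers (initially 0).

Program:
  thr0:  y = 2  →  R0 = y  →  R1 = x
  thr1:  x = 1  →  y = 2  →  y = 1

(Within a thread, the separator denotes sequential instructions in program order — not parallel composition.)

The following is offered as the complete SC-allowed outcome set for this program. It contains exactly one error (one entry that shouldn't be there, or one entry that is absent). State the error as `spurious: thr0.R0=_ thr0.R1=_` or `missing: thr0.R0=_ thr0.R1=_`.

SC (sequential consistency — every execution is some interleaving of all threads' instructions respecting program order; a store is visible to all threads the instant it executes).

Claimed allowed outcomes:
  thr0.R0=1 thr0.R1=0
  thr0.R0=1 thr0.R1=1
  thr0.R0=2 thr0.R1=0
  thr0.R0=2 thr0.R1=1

spurious: thr0.R0=1 thr0.R1=0

outcome vector order: (thr0.R0,thr0.R1)
under SC → 1/1 2/0 2/1
claimed∖SC = {1/0}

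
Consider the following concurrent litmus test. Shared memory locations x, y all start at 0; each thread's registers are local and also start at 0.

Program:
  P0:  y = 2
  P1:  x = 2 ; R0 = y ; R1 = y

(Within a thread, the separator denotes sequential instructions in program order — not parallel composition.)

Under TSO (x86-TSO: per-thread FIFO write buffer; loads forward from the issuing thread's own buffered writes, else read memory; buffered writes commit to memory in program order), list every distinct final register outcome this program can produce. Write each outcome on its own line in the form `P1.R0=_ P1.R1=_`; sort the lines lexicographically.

P1.R0=0 P1.R1=0
P1.R0=0 P1.R1=2
P1.R0=2 P1.R1=2

outcome vector order: (P1.R0,P1.R1)
|TSO outcomes| = 3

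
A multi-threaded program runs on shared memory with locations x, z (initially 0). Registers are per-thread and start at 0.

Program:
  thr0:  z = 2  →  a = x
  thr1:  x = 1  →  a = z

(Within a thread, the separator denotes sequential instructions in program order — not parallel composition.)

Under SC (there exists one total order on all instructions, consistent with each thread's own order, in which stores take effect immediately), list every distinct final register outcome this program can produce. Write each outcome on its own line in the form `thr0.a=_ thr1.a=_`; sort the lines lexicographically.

outcome vector order: (thr0.a,thr1.a)
|SC outcomes| = 3

thr0.a=0 thr1.a=2
thr0.a=1 thr1.a=0
thr0.a=1 thr1.a=2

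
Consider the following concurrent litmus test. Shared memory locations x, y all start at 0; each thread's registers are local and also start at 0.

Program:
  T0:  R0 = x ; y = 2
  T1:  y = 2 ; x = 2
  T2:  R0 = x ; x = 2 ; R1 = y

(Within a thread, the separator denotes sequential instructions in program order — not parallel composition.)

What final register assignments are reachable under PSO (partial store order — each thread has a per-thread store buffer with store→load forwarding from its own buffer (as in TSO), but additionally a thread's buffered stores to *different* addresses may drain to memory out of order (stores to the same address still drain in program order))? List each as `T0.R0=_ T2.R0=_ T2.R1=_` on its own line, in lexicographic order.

T0.R0=0 T2.R0=0 T2.R1=0
T0.R0=0 T2.R0=0 T2.R1=2
T0.R0=0 T2.R0=2 T2.R1=0
T0.R0=0 T2.R0=2 T2.R1=2
T0.R0=2 T2.R0=0 T2.R1=0
T0.R0=2 T2.R0=0 T2.R1=2
T0.R0=2 T2.R0=2 T2.R1=0
T0.R0=2 T2.R0=2 T2.R1=2

outcome vector order: (T0.R0,T2.R0,T2.R1)
|PSO outcomes| = 8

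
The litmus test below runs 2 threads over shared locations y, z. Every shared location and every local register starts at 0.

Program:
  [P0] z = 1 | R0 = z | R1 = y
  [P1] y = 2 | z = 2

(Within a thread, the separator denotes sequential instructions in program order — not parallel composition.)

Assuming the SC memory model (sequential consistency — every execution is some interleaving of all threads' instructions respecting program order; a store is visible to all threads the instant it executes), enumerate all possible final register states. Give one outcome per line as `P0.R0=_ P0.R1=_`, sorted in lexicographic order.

P0.R0=1 P0.R1=0
P0.R0=1 P0.R1=2
P0.R0=2 P0.R1=2

outcome vector order: (P0.R0,P0.R1)
|SC outcomes| = 3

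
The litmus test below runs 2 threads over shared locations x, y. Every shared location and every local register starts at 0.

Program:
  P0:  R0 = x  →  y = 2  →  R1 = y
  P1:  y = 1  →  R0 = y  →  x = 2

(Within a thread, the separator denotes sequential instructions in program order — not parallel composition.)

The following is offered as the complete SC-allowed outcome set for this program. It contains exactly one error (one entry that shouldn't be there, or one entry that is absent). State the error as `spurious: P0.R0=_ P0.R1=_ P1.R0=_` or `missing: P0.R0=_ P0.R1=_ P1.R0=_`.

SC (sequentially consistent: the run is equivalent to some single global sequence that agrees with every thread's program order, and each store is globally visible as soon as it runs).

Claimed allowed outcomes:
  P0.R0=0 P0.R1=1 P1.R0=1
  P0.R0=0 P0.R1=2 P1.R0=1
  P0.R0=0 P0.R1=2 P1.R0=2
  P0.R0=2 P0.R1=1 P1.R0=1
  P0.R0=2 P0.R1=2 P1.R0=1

outcome vector order: (P0.R0,P0.R1,P1.R0)
SC (4): 0/1/1, 0/2/1, 0/2/2, 2/2/1
claimed∖SC = {2/1/1}

spurious: P0.R0=2 P0.R1=1 P1.R0=1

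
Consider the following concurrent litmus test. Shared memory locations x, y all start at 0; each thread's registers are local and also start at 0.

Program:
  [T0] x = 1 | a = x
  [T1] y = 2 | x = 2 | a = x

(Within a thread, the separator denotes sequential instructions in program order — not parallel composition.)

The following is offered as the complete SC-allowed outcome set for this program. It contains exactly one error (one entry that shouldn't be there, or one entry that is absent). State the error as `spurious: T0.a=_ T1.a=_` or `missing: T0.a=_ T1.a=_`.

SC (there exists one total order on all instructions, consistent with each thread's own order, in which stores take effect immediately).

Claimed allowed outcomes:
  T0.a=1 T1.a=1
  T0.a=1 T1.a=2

missing: T0.a=2 T1.a=2

outcome vector order: (T0.a,T1.a)
SC (3): (1,1), (1,2), (2,2)
SC∖claimed = {(2,2)}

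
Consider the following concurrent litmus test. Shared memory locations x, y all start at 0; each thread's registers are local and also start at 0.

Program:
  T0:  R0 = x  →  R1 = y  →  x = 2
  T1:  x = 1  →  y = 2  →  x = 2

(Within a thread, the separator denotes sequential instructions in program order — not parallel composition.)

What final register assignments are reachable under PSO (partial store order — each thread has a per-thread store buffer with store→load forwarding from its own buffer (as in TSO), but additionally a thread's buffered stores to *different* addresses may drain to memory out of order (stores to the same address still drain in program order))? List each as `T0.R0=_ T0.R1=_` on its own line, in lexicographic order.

T0.R0=0 T0.R1=0
T0.R0=0 T0.R1=2
T0.R0=1 T0.R1=0
T0.R0=1 T0.R1=2
T0.R0=2 T0.R1=0
T0.R0=2 T0.R1=2

outcome vector order: (T0.R0,T0.R1)
|PSO outcomes| = 6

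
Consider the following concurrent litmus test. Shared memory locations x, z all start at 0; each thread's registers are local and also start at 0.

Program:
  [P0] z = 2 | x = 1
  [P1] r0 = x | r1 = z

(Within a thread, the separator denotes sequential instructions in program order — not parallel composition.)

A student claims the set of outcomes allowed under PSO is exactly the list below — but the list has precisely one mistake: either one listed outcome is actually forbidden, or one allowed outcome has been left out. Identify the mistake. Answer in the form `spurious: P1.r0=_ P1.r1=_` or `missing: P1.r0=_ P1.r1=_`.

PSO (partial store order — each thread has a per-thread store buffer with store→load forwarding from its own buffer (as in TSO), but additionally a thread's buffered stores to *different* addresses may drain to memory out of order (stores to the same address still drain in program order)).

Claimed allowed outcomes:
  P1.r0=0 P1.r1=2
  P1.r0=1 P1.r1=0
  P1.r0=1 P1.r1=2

outcome vector order: (P1.r0,P1.r1)
PSO: 4 outcomes — {<0 0>; <0 2>; <1 0>; <1 2>}
PSO∖claimed = {<0 0>}

missing: P1.r0=0 P1.r1=0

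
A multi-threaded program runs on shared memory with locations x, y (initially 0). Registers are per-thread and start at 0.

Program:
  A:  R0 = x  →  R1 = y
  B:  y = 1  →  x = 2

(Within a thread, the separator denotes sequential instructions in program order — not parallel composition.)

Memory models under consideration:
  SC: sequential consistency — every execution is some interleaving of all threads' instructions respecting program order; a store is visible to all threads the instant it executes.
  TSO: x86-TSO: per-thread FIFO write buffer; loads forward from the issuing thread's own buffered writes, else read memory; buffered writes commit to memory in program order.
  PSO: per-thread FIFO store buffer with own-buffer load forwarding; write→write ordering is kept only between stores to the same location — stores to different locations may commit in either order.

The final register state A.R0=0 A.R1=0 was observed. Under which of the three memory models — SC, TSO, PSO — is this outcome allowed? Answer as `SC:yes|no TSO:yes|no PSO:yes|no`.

outcome vector order: (A.R0,A.R1)
SC (3): 00, 01, 21
TSO (3): 00, 01, 21
PSO (4): 00, 01, 20, 21
target 00 ∈ {SC,TSO,PSO}

SC:yes TSO:yes PSO:yes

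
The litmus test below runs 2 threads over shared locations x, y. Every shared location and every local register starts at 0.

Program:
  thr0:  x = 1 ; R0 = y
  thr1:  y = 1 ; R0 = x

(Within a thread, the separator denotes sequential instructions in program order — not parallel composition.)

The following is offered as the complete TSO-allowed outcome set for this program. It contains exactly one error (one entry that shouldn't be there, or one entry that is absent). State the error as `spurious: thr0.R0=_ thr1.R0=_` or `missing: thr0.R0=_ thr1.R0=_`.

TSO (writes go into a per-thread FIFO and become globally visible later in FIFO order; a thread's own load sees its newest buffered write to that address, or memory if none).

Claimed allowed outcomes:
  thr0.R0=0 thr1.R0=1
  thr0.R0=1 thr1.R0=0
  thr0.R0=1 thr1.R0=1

missing: thr0.R0=0 thr1.R0=0

outcome vector order: (thr0.R0,thr1.R0)
[TSO] allowed = {<0 0>; <0 1>; <1 0>; <1 1>}
TSO∖claimed = {<0 0>}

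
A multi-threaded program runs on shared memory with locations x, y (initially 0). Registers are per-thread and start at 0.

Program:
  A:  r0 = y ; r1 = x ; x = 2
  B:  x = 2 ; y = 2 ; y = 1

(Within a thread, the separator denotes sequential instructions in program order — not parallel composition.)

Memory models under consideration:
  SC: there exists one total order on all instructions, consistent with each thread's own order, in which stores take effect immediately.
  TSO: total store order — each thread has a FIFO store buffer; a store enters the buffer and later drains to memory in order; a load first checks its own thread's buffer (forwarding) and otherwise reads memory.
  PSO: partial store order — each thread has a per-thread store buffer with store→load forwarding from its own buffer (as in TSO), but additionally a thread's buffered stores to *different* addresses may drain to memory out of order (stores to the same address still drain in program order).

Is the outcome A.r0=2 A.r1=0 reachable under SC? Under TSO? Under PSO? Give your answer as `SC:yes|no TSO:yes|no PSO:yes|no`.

outcome vector order: (A.r0,A.r1)
under SC → 0/0 0/2 1/2 2/2
under TSO → 0/0 0/2 1/2 2/2
under PSO → 0/0 0/2 1/0 1/2 2/0 2/2
target 2/0 ∈ {PSO}

SC:no TSO:no PSO:yes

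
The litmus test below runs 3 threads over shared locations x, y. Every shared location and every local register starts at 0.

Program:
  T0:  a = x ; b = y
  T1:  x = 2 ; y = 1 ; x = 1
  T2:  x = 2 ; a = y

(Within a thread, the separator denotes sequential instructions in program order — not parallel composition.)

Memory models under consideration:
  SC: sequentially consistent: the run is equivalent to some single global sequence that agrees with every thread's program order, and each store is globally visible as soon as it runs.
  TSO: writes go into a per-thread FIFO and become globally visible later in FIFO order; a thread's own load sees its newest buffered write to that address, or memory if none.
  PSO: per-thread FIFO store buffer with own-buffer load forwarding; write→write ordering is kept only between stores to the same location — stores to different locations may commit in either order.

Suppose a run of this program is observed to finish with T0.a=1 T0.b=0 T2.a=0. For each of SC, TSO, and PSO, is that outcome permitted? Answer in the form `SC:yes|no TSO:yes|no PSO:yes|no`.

outcome vector order: (T0.a,T0.b,T2.a)
SC: 10 outcomes — {<0 0 0>; <0 0 1>; <0 1 0>; <0 1 1>; <1 1 0>; <1 1 1>; <2 0 0>; <2 0 1>; <2 1 0>; <2 1 1>}
TSO: 10 outcomes — {<0 0 0>; <0 0 1>; <0 1 0>; <0 1 1>; <1 1 0>; <1 1 1>; <2 0 0>; <2 0 1>; <2 1 0>; <2 1 1>}
PSO: 12 outcomes — {<0 0 0>; <0 0 1>; <0 1 0>; <0 1 1>; <1 0 0>; <1 0 1>; <1 1 0>; <1 1 1>; <2 0 0>; <2 0 1>; <2 1 0>; <2 1 1>}
target <1 0 0> ∈ {PSO}

SC:no TSO:no PSO:yes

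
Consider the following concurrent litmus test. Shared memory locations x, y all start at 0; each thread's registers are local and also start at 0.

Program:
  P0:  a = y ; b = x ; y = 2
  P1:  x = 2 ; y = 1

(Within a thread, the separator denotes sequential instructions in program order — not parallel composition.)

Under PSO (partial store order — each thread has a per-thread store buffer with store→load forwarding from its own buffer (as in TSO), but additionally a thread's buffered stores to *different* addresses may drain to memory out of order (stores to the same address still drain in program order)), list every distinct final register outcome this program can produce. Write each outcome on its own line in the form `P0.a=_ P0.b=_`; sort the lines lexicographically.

outcome vector order: (P0.a,P0.b)
|PSO outcomes| = 4

P0.a=0 P0.b=0
P0.a=0 P0.b=2
P0.a=1 P0.b=0
P0.a=1 P0.b=2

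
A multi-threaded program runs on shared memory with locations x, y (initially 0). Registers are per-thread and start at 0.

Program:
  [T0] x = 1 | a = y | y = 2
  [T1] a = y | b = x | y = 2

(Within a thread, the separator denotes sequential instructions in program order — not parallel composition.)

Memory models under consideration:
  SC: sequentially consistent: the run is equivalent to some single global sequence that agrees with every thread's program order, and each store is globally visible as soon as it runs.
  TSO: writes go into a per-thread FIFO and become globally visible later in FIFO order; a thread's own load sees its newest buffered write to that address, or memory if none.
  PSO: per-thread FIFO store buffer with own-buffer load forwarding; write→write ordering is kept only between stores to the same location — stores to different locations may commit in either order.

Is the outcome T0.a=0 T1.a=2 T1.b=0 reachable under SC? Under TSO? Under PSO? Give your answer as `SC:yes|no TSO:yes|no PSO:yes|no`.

SC:no TSO:no PSO:yes

outcome vector order: (T0.a,T1.a,T1.b)
[SC] allowed = {000; 001; 021; 200; 201}
[TSO] allowed = {000; 001; 021; 200; 201}
[PSO] allowed = {000; 001; 020; 021; 200; 201}
target 020 ∈ {PSO}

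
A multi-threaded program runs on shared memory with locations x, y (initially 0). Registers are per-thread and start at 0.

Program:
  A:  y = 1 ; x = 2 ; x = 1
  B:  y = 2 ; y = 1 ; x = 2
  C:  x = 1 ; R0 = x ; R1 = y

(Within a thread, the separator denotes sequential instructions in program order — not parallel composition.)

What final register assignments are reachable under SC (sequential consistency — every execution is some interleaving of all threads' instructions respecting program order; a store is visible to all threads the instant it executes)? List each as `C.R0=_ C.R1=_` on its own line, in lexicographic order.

C.R0=1 C.R1=0
C.R0=1 C.R1=1
C.R0=1 C.R1=2
C.R0=2 C.R1=1
C.R0=2 C.R1=2

outcome vector order: (C.R0,C.R1)
|SC outcomes| = 5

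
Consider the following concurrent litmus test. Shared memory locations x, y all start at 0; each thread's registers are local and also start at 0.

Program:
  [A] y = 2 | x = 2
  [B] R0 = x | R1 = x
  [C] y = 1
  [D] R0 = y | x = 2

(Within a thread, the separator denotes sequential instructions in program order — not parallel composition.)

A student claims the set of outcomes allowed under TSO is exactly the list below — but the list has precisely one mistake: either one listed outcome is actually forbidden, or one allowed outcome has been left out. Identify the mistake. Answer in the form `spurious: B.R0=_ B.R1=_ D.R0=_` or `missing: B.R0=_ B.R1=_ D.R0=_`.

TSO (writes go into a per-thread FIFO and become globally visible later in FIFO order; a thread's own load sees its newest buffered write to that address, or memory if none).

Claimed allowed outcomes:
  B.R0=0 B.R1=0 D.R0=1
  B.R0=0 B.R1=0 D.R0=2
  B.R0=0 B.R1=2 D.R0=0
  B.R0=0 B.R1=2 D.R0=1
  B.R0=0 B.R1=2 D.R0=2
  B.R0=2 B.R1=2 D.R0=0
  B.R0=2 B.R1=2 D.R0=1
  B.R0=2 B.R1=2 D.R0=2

missing: B.R0=0 B.R1=0 D.R0=0

outcome vector order: (B.R0,B.R1,D.R0)
under TSO → 0/0/0, 0/0/1, 0/0/2, 0/2/0, 0/2/1, 0/2/2, 2/2/0, 2/2/1, 2/2/2
TSO∖claimed = {0/0/0}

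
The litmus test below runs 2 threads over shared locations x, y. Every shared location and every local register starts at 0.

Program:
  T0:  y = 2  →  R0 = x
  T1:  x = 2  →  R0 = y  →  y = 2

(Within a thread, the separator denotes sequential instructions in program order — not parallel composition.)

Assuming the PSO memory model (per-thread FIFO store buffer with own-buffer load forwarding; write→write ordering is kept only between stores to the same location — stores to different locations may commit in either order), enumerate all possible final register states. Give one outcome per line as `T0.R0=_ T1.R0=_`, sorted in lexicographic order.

T0.R0=0 T1.R0=0
T0.R0=0 T1.R0=2
T0.R0=2 T1.R0=0
T0.R0=2 T1.R0=2

outcome vector order: (T0.R0,T1.R0)
|PSO outcomes| = 4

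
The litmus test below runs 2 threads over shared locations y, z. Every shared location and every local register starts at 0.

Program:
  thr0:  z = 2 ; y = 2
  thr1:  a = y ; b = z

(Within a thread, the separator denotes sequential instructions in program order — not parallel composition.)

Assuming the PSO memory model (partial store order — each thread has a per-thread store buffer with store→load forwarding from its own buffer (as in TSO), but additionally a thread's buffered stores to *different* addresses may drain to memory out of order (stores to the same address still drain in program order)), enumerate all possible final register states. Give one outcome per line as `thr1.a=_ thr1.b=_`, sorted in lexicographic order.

thr1.a=0 thr1.b=0
thr1.a=0 thr1.b=2
thr1.a=2 thr1.b=0
thr1.a=2 thr1.b=2

outcome vector order: (thr1.a,thr1.b)
|PSO outcomes| = 4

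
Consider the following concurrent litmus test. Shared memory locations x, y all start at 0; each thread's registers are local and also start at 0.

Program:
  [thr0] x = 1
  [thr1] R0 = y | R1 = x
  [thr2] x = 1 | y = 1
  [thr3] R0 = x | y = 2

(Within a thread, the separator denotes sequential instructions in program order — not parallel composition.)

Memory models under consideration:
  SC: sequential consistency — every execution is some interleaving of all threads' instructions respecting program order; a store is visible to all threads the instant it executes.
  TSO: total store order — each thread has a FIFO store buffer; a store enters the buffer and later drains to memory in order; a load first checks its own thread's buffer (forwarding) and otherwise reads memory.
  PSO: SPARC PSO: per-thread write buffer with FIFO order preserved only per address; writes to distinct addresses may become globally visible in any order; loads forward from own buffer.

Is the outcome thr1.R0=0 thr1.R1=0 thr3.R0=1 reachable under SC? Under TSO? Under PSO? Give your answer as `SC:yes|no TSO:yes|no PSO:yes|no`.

SC:yes TSO:yes PSO:yes

outcome vector order: (thr1.R0,thr1.R1,thr3.R0)
[SC] allowed = {000, 001, 010, 011, 110, 111, 200, 210, 211}
[TSO] allowed = {000, 001, 010, 011, 110, 111, 200, 210, 211}
[PSO] allowed = {000, 001, 010, 011, 100, 101, 110, 111, 200, 210, 211}
target 001 ∈ {SC,TSO,PSO}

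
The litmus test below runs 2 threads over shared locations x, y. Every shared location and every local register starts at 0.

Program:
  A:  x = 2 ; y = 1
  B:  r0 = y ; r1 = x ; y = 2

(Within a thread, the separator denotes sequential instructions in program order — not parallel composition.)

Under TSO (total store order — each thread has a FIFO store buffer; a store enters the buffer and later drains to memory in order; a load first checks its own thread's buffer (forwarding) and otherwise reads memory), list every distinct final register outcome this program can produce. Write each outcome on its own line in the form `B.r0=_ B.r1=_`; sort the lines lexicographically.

outcome vector order: (B.r0,B.r1)
|TSO outcomes| = 3

B.r0=0 B.r1=0
B.r0=0 B.r1=2
B.r0=1 B.r1=2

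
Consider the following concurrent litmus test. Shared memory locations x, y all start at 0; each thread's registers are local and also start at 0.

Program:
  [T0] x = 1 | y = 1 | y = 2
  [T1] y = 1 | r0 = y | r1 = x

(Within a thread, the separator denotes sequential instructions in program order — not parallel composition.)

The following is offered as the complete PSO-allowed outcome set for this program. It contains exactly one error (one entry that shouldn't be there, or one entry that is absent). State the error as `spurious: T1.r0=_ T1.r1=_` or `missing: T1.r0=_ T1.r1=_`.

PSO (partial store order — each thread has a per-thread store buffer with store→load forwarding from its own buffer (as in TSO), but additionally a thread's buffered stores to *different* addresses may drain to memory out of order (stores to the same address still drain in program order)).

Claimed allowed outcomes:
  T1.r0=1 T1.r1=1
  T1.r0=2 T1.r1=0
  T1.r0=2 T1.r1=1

outcome vector order: (T1.r0,T1.r1)
PSO (4): <1 0>; <1 1>; <2 0>; <2 1>
PSO∖claimed = {<1 0>}

missing: T1.r0=1 T1.r1=0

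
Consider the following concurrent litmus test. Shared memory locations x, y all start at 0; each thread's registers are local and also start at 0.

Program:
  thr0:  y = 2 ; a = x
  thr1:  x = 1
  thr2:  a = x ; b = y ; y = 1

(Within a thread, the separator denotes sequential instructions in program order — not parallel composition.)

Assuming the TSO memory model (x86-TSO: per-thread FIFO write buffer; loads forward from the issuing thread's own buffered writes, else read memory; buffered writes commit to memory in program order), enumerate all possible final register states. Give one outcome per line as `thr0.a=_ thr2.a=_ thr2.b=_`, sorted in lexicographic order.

thr0.a=0 thr2.a=0 thr2.b=0
thr0.a=0 thr2.a=0 thr2.b=2
thr0.a=0 thr2.a=1 thr2.b=0
thr0.a=0 thr2.a=1 thr2.b=2
thr0.a=1 thr2.a=0 thr2.b=0
thr0.a=1 thr2.a=0 thr2.b=2
thr0.a=1 thr2.a=1 thr2.b=0
thr0.a=1 thr2.a=1 thr2.b=2

outcome vector order: (thr0.a,thr2.a,thr2.b)
|TSO outcomes| = 8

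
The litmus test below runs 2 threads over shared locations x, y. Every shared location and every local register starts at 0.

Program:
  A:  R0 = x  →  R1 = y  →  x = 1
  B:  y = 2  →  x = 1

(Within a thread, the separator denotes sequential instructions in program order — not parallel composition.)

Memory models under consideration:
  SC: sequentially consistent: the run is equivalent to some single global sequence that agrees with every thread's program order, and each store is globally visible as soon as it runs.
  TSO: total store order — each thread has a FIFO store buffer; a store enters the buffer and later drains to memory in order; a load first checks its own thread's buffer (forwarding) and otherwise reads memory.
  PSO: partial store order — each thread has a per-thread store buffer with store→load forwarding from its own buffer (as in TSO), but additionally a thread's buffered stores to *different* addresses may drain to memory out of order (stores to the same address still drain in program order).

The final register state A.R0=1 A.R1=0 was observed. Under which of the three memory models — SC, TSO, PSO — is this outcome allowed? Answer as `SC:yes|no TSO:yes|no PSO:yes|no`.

SC:no TSO:no PSO:yes

outcome vector order: (A.R0,A.R1)
SC (3): <0 0>, <0 2>, <1 2>
TSO (3): <0 0>, <0 2>, <1 2>
PSO (4): <0 0>, <0 2>, <1 0>, <1 2>
target <1 0> ∈ {PSO}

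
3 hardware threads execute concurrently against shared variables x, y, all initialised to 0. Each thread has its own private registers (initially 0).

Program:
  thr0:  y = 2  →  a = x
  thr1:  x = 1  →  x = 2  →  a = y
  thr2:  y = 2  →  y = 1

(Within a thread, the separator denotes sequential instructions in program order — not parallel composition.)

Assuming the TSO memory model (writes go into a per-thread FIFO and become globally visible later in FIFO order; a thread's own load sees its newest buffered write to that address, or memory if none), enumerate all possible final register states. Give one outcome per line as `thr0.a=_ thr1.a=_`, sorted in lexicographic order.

thr0.a=0 thr1.a=0
thr0.a=0 thr1.a=1
thr0.a=0 thr1.a=2
thr0.a=1 thr1.a=0
thr0.a=1 thr1.a=1
thr0.a=1 thr1.a=2
thr0.a=2 thr1.a=0
thr0.a=2 thr1.a=1
thr0.a=2 thr1.a=2

outcome vector order: (thr0.a,thr1.a)
|TSO outcomes| = 9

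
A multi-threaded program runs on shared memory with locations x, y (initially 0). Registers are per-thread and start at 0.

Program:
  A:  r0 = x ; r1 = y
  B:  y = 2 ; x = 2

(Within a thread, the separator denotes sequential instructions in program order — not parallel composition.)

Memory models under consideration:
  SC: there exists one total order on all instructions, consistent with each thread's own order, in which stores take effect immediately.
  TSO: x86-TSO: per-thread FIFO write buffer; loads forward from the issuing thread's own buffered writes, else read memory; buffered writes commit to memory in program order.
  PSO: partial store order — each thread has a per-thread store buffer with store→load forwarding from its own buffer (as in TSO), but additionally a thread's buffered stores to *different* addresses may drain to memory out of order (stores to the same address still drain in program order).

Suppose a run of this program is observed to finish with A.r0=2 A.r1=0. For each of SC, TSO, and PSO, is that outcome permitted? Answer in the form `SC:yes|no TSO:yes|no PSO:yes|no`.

SC:no TSO:no PSO:yes

outcome vector order: (A.r0,A.r1)
[SC] allowed = {0/0 0/2 2/2}
[TSO] allowed = {0/0 0/2 2/2}
[PSO] allowed = {0/0 0/2 2/0 2/2}
target 2/0 ∈ {PSO}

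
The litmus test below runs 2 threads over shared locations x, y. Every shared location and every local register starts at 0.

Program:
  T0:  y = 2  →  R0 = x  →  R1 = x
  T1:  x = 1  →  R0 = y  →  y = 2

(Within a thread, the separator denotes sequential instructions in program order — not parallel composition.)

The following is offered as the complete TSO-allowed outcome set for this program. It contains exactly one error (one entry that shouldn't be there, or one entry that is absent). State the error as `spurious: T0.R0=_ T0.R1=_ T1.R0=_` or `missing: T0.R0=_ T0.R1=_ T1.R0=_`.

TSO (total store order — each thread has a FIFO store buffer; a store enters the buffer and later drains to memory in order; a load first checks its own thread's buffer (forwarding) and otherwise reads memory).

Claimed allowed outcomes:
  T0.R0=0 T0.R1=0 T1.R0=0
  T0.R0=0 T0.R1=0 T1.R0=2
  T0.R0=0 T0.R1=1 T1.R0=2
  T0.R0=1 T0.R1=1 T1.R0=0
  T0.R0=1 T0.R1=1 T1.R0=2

outcome vector order: (T0.R0,T0.R1,T1.R0)
TSO (6): (0,0,0) (0,0,2) (0,1,0) (0,1,2) (1,1,0) (1,1,2)
TSO∖claimed = {(0,1,0)}

missing: T0.R0=0 T0.R1=1 T1.R0=0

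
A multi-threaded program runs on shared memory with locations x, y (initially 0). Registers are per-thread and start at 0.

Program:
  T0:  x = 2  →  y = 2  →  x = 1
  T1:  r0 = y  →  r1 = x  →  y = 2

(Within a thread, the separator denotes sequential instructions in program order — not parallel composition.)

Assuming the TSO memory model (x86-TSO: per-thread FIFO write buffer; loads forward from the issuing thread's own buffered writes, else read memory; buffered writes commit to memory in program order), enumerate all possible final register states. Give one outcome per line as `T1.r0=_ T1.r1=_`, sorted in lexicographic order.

T1.r0=0 T1.r1=0
T1.r0=0 T1.r1=1
T1.r0=0 T1.r1=2
T1.r0=2 T1.r1=1
T1.r0=2 T1.r1=2

outcome vector order: (T1.r0,T1.r1)
|TSO outcomes| = 5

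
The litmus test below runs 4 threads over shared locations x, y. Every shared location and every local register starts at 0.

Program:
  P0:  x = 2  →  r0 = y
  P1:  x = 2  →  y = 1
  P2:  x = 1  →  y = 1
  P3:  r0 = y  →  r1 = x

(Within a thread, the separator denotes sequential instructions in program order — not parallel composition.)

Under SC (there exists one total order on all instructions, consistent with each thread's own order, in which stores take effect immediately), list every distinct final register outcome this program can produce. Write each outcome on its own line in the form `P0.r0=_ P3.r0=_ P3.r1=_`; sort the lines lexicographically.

P0.r0=0 P3.r0=0 P3.r1=0
P0.r0=0 P3.r0=0 P3.r1=1
P0.r0=0 P3.r0=0 P3.r1=2
P0.r0=0 P3.r0=1 P3.r1=1
P0.r0=0 P3.r0=1 P3.r1=2
P0.r0=1 P3.r0=0 P3.r1=0
P0.r0=1 P3.r0=0 P3.r1=1
P0.r0=1 P3.r0=0 P3.r1=2
P0.r0=1 P3.r0=1 P3.r1=1
P0.r0=1 P3.r0=1 P3.r1=2

outcome vector order: (P0.r0,P3.r0,P3.r1)
|SC outcomes| = 10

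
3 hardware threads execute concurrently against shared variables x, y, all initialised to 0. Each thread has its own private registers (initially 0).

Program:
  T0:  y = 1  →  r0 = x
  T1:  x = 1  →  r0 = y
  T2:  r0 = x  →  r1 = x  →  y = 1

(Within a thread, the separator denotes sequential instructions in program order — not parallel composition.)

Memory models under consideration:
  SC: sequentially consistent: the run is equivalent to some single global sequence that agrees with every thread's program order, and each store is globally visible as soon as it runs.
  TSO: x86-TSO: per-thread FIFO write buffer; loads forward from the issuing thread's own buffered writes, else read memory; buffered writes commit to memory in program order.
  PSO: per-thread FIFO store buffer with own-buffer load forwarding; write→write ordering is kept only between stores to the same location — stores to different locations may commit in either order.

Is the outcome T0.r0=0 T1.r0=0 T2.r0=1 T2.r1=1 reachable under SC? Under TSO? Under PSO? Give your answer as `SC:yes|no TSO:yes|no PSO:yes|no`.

outcome vector order: (T0.r0,T1.r0,T2.r0,T2.r1)
SC (9): (0,1,0,0) (0,1,0,1) (0,1,1,1) (1,0,0,0) (1,0,0,1) (1,0,1,1) (1,1,0,0) (1,1,0,1) (1,1,1,1)
TSO (12): (0,0,0,0) (0,0,0,1) (0,0,1,1) (0,1,0,0) (0,1,0,1) (0,1,1,1) (1,0,0,0) (1,0,0,1) (1,0,1,1) (1,1,0,0) (1,1,0,1) (1,1,1,1)
PSO (12): (0,0,0,0) (0,0,0,1) (0,0,1,1) (0,1,0,0) (0,1,0,1) (0,1,1,1) (1,0,0,0) (1,0,0,1) (1,0,1,1) (1,1,0,0) (1,1,0,1) (1,1,1,1)
target (0,0,1,1) ∈ {TSO,PSO}

SC:no TSO:yes PSO:yes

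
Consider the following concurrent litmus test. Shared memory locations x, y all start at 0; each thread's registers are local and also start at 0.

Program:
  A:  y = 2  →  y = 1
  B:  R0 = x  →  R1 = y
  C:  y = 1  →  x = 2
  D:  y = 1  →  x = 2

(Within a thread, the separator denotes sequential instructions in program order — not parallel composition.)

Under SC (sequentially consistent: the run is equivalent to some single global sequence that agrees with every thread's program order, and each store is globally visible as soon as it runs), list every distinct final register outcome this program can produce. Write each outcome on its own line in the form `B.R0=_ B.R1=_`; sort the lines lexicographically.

B.R0=0 B.R1=0
B.R0=0 B.R1=1
B.R0=0 B.R1=2
B.R0=2 B.R1=1
B.R0=2 B.R1=2

outcome vector order: (B.R0,B.R1)
|SC outcomes| = 5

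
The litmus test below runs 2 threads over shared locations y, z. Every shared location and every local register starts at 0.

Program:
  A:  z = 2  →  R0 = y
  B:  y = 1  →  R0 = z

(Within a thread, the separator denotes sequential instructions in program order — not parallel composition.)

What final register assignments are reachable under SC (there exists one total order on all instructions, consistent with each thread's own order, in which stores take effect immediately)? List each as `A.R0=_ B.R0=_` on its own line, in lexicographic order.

A.R0=0 B.R0=2
A.R0=1 B.R0=0
A.R0=1 B.R0=2

outcome vector order: (A.R0,B.R0)
|SC outcomes| = 3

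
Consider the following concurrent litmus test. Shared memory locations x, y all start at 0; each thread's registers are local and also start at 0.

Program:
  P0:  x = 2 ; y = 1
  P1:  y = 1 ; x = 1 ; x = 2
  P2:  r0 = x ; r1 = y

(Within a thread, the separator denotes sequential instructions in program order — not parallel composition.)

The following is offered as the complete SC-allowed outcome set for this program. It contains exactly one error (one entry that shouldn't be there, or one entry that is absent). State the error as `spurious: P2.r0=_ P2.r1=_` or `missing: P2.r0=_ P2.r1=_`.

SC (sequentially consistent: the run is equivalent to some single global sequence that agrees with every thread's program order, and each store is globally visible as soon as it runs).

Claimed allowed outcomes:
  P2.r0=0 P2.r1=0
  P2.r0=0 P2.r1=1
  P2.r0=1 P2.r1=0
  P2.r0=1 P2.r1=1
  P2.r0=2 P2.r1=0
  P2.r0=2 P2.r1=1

spurious: P2.r0=1 P2.r1=0

outcome vector order: (P2.r0,P2.r1)
[SC] allowed = {00; 01; 11; 20; 21}
claimed∖SC = {10}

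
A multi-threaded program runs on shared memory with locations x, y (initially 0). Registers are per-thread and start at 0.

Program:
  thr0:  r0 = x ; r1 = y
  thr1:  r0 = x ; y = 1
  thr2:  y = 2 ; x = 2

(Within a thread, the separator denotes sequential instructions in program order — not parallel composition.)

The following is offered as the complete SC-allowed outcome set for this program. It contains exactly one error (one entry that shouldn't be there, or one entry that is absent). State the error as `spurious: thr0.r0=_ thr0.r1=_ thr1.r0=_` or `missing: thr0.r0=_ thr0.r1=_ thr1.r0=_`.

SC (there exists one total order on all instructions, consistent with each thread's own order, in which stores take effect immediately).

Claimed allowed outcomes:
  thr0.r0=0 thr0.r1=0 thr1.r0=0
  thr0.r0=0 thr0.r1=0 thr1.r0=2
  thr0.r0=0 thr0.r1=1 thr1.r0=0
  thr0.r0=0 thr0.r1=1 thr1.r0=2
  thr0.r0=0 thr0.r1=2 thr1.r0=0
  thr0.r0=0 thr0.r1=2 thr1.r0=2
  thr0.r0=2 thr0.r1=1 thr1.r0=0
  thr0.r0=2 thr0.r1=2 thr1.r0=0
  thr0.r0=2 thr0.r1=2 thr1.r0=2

missing: thr0.r0=2 thr0.r1=1 thr1.r0=2

outcome vector order: (thr0.r0,thr0.r1,thr1.r0)
SC: 10 outcomes — {<0 0 0>, <0 0 2>, <0 1 0>, <0 1 2>, <0 2 0>, <0 2 2>, <2 1 0>, <2 1 2>, <2 2 0>, <2 2 2>}
SC∖claimed = {<2 1 2>}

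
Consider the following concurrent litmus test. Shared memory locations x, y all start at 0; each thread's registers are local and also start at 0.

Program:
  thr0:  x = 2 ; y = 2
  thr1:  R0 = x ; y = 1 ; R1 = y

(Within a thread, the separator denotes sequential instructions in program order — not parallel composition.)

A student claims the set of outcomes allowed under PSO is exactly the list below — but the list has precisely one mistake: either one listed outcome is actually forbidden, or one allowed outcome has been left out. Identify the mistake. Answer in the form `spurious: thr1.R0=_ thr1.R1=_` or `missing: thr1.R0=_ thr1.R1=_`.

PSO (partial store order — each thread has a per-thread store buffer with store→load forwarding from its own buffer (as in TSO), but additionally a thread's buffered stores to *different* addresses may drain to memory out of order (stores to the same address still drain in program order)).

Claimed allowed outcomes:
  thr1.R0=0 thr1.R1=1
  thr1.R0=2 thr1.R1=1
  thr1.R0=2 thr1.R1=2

outcome vector order: (thr1.R0,thr1.R1)
PSO (4): (0,1) (0,2) (2,1) (2,2)
PSO∖claimed = {(0,2)}

missing: thr1.R0=0 thr1.R1=2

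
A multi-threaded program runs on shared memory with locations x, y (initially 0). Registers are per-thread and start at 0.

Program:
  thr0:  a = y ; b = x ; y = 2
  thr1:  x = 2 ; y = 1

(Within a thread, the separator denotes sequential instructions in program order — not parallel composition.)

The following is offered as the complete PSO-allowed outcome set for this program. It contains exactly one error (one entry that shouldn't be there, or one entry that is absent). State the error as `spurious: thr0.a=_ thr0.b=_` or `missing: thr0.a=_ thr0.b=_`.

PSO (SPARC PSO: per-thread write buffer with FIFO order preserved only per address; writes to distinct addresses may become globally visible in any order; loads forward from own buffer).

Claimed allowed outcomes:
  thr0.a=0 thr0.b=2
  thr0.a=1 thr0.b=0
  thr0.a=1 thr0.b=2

outcome vector order: (thr0.a,thr0.b)
PSO: 4 outcomes — {0/0, 0/2, 1/0, 1/2}
PSO∖claimed = {0/0}

missing: thr0.a=0 thr0.b=0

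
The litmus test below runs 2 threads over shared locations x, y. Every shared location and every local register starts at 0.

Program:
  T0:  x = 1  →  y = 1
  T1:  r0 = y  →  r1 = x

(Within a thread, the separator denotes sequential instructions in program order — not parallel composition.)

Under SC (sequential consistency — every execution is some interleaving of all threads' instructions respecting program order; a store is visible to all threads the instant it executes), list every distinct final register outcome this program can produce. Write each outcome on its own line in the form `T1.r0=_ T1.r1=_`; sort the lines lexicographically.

T1.r0=0 T1.r1=0
T1.r0=0 T1.r1=1
T1.r0=1 T1.r1=1

outcome vector order: (T1.r0,T1.r1)
|SC outcomes| = 3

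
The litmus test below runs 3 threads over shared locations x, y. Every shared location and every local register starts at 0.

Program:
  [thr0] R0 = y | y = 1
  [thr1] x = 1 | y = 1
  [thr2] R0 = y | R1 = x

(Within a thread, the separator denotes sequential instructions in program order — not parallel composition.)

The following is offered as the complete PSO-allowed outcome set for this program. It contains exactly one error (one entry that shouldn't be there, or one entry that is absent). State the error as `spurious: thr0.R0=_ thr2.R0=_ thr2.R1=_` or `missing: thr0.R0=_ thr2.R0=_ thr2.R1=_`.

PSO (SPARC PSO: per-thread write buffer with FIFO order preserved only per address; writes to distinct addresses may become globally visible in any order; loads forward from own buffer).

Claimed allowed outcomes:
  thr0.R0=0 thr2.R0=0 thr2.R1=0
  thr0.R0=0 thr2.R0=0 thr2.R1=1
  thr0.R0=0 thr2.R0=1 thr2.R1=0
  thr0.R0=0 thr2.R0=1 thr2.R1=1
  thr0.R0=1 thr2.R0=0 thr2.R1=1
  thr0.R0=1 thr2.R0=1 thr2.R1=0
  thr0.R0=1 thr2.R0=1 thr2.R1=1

missing: thr0.R0=1 thr2.R0=0 thr2.R1=0

outcome vector order: (thr0.R0,thr2.R0,thr2.R1)
PSO (8): <0 0 0>; <0 0 1>; <0 1 0>; <0 1 1>; <1 0 0>; <1 0 1>; <1 1 0>; <1 1 1>
PSO∖claimed = {<1 0 0>}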